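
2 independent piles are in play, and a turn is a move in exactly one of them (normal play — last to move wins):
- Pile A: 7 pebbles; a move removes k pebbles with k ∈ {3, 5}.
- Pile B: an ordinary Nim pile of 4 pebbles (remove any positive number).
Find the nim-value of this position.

6

Build the Grundy sequence for pile A with g(k) = mex{g(k−s) : s ∈ {3, 5}, s ≤ k}:
k:     0  1  2  3  4  5  6  7
g(k):  0  0  0  1  1  1  2  2
So g(7) = 2.
Pile B is a plain Nim pile of size 4, so its Grundy value is 4.
By the Sprague-Grundy theorem, the Grundy value of a sum of independent games is the XOR of the component values.
Combined value = 2 ⊕ 4 = 6.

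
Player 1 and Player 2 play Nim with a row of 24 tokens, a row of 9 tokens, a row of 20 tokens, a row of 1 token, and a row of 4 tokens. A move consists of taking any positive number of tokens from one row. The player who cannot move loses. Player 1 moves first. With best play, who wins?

Player 2 wins

Compute the nim-sum pairwise:
24 ^ 9 = 17
17 ^ 20 = 5
5 ^ 1 = 4
4 ^ 4 = 0
The nim-sum is 0, so this is a P-position: the player to move is in a losing position under optimal play; Player 1 is about to move from it and so loses — Player 2 wins.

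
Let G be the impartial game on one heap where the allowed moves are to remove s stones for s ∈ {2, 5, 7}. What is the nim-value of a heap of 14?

0

Build the Grundy sequence with g(k) = mex{g(k−s) : s ∈ {2, 5, 7}, s ≤ k}:
g(0) = mex{} = 0
g(1) = mex{} = 0
g(2) = mex{0} = 1
g(3) = mex{0} = 1
g(4) = mex{1} = 0
g(5) = mex{0,1} = 2
g(6) = mex{0} = 1
g(7) = mex{0,1,2} = 3
g(8) = mex{0,1} = 2
g(9) = mex{0,1,3} = 2
g(10) = mex{1,2} = 0
g(11) = mex{0,1,2} = 3
g(12) = mex{0,2,3} = 1
g(13) = mex{1,2,3} = 0
g(14) = mex{1,2,3} = 0
So g(14) = 0.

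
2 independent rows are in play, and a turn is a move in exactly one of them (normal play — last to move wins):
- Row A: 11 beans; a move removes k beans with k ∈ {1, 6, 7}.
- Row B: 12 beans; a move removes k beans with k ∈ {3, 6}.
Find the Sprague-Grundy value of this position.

Build the Grundy sequence for row A with g(k) = mex{g(k−s) : s ∈ {1, 6, 7}, s ≤ k}:
g(0) = mex{} = 0
g(1) = mex{0} = 1
g(2) = mex{1} = 0
g(3) = mex{0} = 1
g(4) = mex{1} = 0
g(5) = mex{0} = 1
g(6) = mex{0,1} = 2
g(7) = mex{0,1,2} = 3
g(8) = mex{0,1,3} = 2
g(9) = mex{0,1,2} = 3
g(10) = mex{0,1,3} = 2
g(11) = mex{0,1,2} = 3
So g(11) = 3.
Build the Grundy sequence for row B with g(k) = mex{g(k−s) : s ∈ {3, 6}, s ≤ k}:
g(0) = mex{} = 0
g(1) = mex{} = 0
g(2) = mex{} = 0
g(3) = mex{0} = 1
g(4) = mex{0} = 1
g(5) = mex{0} = 1
g(6) = mex{0,1} = 2
g(7) = mex{0,1} = 2
g(8) = mex{0,1} = 2
g(9) = mex{1,2} = 0
g(10) = mex{1,2} = 0
g(11) = mex{1,2} = 0
g(12) = mex{0,2} = 1
So g(12) = 1.
By the Sprague-Grundy theorem, the Grundy value of a sum of independent games is the XOR of the component values.
Combined value = 3 ⊕ 1 = 2.

2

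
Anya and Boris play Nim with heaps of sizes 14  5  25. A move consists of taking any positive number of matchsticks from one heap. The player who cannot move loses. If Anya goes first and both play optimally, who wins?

Anya wins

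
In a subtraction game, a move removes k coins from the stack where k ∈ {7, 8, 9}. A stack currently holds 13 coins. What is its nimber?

Compute g(0), g(1), … for moves {7, 8, 9}:
k:     0  1  2  3  4  5  6  7  8  9 10 11 12 13
g(k):  0  0  0  0  0  0  0  1  1  1  1  1  1  1
So g(13) = 1.

1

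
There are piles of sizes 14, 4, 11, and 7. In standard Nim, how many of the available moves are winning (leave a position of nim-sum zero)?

Write each in binary and XOR column by column:
  1110  (14)
  0100  (4)
  1011  (11)
  0111  (7)
  ----
  0110  (6)
The overall nim-sum is X = 6. A pile of size p has a winning move iff p XOR X < p (reduce it to p XOR X).
  14: 14 XOR 6 = 8 < 14 — winning move (to 8).
  4: 4 XOR 6 = 2 < 4 — winning move (to 2).
  11: 11 XOR 6 = 13 ≥ 11 — no move.
  7: 7 XOR 6 = 1 < 7 — winning move (to 1).
That gives 3 winning moves.

3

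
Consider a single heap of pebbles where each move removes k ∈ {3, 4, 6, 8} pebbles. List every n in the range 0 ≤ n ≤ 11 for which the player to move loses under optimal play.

0, 1, 2, 11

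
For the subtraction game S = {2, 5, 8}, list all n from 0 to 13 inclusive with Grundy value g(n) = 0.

0, 1, 4, 7, 10, 11

Build the Grundy sequence with g(k) = mex{g(k−s) : s ∈ {2, 5, 8}, s ≤ k}:
k:     0  1  2  3  4  5  6  7  8  9 10 11 12 13
g(k):  0  0  1  1  0  2  1  0  2  1  0  0  1  1
The P-positions (g = 0) in 0..13 are 0, 1, 4, 7, 10, 11.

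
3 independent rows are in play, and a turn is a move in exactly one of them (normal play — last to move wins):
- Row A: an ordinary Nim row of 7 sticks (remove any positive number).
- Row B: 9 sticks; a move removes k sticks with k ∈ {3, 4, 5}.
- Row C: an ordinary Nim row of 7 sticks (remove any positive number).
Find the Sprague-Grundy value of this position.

0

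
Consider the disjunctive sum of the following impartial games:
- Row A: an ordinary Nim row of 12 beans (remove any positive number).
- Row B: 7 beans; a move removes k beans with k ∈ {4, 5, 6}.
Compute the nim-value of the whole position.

Row A is a plain Nim row of size 12, so its Grundy value is 12.
Grundy values for row B (subtraction set {4, 5, 6}):
k:     0  1  2  3  4  5  6  7
g(k):  0  0  0  0  1  1  1  1
So g(7) = 1.
By the Sprague-Grundy theorem, the Grundy value of a sum of independent games is the XOR of the component values.
Combined value = 12 XOR 1 = 13.

13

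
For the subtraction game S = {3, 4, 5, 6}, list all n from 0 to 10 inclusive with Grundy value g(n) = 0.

0, 1, 2, 9, 10

Grundy values for subtraction set {3, 4, 5, 6}:
g(0) = mex{} = 0
g(1) = mex{} = 0
g(2) = mex{} = 0
g(3) = mex{0} = 1
g(4) = mex{0} = 1
g(5) = mex{0} = 1
g(6) = mex{0,1} = 2
g(7) = mex{0,1} = 2
g(8) = mex{0,1} = 2
g(9) = mex{1,2} = 0
g(10) = mex{1,2} = 0
The P-positions (g = 0) in 0..10 are 0, 1, 2, 9, 10.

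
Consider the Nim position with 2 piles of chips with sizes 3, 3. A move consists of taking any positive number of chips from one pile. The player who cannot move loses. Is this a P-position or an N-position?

P-position

Nim-sum: 3 ⊕ 3 = 0.
The nim-sum is 0, so this is a P-position: the player to move is in a losing position under optimal play.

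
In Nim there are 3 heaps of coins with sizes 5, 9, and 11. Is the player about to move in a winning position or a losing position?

Nim-sum: 5 ^ 9 ^ 11 = 7.
The nim-sum is 7 ≠ 0, so this is an N-position: the player to move can win.

Winning position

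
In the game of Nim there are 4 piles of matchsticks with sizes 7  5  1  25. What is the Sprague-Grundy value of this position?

Nim-sum: 7 ⊕ 5 ⊕ 1 ⊕ 25 = 26.

26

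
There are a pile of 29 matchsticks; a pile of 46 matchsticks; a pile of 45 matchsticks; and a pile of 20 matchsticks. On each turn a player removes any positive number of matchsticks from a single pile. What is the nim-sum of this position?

Write each in binary and XOR column by column:
  011101  (29)
  101110  (46)
  101101  (45)
  010100  (20)
  ------
  001010  (10)

10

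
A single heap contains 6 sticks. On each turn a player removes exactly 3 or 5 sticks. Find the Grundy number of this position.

2

Build the Grundy sequence with g(k) = mex{g(k−s) : s ∈ {3, 5}, s ≤ k}:
k:     0  1  2  3  4  5  6
g(k):  0  0  0  1  1  1  2
So g(6) = 2.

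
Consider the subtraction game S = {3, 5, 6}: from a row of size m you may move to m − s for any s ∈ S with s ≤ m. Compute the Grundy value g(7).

2

Compute g(0), g(1), … for moves {3, 5, 6}:
g(0) = mex{} = 0
g(1) = mex{} = 0
g(2) = mex{} = 0
g(3) = mex{0} = 1
g(4) = mex{0} = 1
g(5) = mex{0} = 1
g(6) = mex{0,1} = 2
g(7) = mex{0,1} = 2
So g(7) = 2.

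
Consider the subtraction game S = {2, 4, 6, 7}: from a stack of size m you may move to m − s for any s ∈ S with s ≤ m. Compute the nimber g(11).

Build the Grundy sequence with g(k) = mex{g(k−s) : s ∈ {2, 4, 6, 7}, s ≤ k}:
k:     0  1  2  3  4  5  6  7  8  9 10 11
g(k):  0  0  1  1  2  2  3  3  4  0  0  1
So g(11) = 1.

1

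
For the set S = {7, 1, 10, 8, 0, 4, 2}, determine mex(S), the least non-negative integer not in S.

The values 0, 1, 2 are all present; 3 is the first non-negative integer missing from the set.

3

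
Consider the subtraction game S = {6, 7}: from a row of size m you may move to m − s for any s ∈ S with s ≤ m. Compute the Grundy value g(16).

Build the Grundy sequence with g(k) = mex{g(k−s) : s ∈ {6, 7}, s ≤ k}:
k:     0  1  2  3  4  5  6  7  8  9 10 11 12 13 14 15 16
g(k):  0  0  0  0  0  0  1  1  1  1  1  1  2  0  0  0  0
So g(16) = 0.

0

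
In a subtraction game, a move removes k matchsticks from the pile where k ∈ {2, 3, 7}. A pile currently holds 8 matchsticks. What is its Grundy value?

Grundy values for subtraction set {2, 3, 7}:
k:     0  1  2  3  4  5  6  7  8
g(k):  0  0  1  1  2  0  0  1  1
So g(8) = 1.

1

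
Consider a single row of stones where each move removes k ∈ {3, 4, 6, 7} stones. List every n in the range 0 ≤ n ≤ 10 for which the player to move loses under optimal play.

0, 1, 2, 10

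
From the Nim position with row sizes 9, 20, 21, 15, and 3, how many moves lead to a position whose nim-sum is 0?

3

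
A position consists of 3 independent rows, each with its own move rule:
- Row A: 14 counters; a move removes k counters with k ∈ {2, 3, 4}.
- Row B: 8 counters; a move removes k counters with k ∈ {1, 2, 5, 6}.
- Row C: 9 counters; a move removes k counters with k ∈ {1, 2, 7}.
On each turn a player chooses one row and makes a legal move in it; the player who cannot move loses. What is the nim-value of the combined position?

0

Build the Grundy sequence for row A with g(k) = mex{g(k−s) : s ∈ {2, 3, 4}, s ≤ k}:
k:     0  1  2  3  4  5  6  7  8  9 10 11 12 13 14
g(k):  0  0  1  1  2  2  0  0  1  1  2  2  0  0  1
So g(14) = 1.
For row B, compute g(0), g(1), … with moves {1, 2, 5, 6}:
g(0) = mex{} = 0
g(1) = mex{0} = 1
g(2) = mex{0,1} = 2
g(3) = mex{1,2} = 0
g(4) = mex{0,2} = 1
g(5) = mex{0,1} = 2
g(6) = mex{0,1,2} = 3
g(7) = mex{1,2,3} = 0
g(8) = mex{0,2,3} = 1
So g(8) = 1.
For row C, compute g(0), g(1), … with moves {1, 2, 7}:
g(0) = mex{} = 0
g(1) = mex{0} = 1
g(2) = mex{0,1} = 2
g(3) = mex{1,2} = 0
g(4) = mex{0,2} = 1
g(5) = mex{0,1} = 2
g(6) = mex{1,2} = 0
g(7) = mex{0,2} = 1
g(8) = mex{0,1} = 2
g(9) = mex{1,2} = 0
So g(9) = 0.
By the Sprague-Grundy theorem, the Grundy value of a sum of independent games is the XOR of the component values.
Combined value = 1 ⊕ 1 ⊕ 0 = 0.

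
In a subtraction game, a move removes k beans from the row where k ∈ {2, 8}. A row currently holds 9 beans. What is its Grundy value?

2

Compute g(0), g(1), … for moves {2, 8}:
g(0) = mex{} = 0
g(1) = mex{} = 0
g(2) = mex{0} = 1
g(3) = mex{0} = 1
g(4) = mex{1} = 0
g(5) = mex{1} = 0
g(6) = mex{0} = 1
g(7) = mex{0} = 1
g(8) = mex{0,1} = 2
g(9) = mex{0,1} = 2
So g(9) = 2.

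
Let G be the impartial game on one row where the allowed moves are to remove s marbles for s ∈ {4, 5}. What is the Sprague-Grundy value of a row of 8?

Build the Grundy sequence with g(k) = mex{g(k−s) : s ∈ {4, 5}, s ≤ k}:
g(0) = mex{} = 0
g(1) = mex{} = 0
g(2) = mex{} = 0
g(3) = mex{} = 0
g(4) = mex{0} = 1
g(5) = mex{0} = 1
g(6) = mex{0} = 1
g(7) = mex{0} = 1
g(8) = mex{0,1} = 2
So g(8) = 2.

2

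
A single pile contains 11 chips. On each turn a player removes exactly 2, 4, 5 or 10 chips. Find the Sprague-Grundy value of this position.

Compute g(0), g(1), … for moves {2, 4, 5, 10}:
k:     0  1  2  3  4  5  6  7  8  9 10 11
g(k):  0  0  1  1  2  2  3  0  0  1  1  2
So g(11) = 2.

2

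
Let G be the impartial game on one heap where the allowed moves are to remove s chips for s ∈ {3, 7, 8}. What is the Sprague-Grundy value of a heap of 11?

Grundy values for subtraction set {3, 7, 8}:
g(0) = mex{} = 0
g(1) = mex{} = 0
g(2) = mex{} = 0
g(3) = mex{0} = 1
g(4) = mex{0} = 1
g(5) = mex{0} = 1
g(6) = mex{1} = 0
g(7) = mex{0,1} = 2
g(8) = mex{0,1} = 2
g(9) = mex{0} = 1
g(10) = mex{0,1,2} = 3
g(11) = mex{1,2} = 0
So g(11) = 0.

0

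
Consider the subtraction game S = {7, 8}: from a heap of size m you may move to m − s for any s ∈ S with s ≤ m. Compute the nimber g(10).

Compute g(0), g(1), … for moves {7, 8}:
g(0) = mex{} = 0
g(1) = mex{} = 0
g(2) = mex{} = 0
g(3) = mex{} = 0
g(4) = mex{} = 0
g(5) = mex{} = 0
g(6) = mex{} = 0
g(7) = mex{0} = 1
g(8) = mex{0} = 1
g(9) = mex{0} = 1
g(10) = mex{0} = 1
So g(10) = 1.

1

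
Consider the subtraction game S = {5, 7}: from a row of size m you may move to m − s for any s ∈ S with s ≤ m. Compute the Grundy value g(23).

2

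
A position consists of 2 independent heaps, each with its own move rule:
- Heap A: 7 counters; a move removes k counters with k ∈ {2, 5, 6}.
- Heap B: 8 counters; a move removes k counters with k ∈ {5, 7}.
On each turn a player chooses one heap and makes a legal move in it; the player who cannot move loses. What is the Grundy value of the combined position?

2

Grundy values for heap A (subtraction set {2, 5, 6}):
k:     0  1  2  3  4  5  6  7
g(k):  0  0  1  1  0  2  1  3
So g(7) = 3.
For heap B, compute g(0), g(1), … with moves {5, 7}:
k:     0  1  2  3  4  5  6  7  8
g(k):  0  0  0  0  0  1  1  1  1
So g(8) = 1.
By the Sprague-Grundy theorem, the Grundy value of a sum of independent games is the XOR of the component values.
Combined value = 3 XOR 1 = 2.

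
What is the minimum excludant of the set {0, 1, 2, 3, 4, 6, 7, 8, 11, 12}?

5

The values 0, 1, 2, 3, 4 are all present; 5 is the first non-negative integer missing from the set.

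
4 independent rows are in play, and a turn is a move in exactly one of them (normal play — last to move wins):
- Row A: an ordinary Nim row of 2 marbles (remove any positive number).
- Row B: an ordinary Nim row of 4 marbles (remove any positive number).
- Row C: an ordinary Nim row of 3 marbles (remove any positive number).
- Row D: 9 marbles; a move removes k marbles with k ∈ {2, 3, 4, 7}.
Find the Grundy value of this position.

1

Row A is a plain Nim row of size 2, so its Grundy value is 2.
Row B is a plain Nim row of size 4, so its Grundy value is 4.
Row C is a plain Nim row of size 3, so its Grundy value is 3.
Build the Grundy sequence for row D with g(k) = mex{g(k−s) : s ∈ {2, 3, 4, 7}, s ≤ k}:
k:     0  1  2  3  4  5  6  7  8  9
g(k):  0  0  1  1  2  2  0  3  1  4
So g(9) = 4.
The value of a disjunctive sum is the nim-sum of the parts.
Combined value = 2 XOR 4 XOR 3 XOR 4 = 1.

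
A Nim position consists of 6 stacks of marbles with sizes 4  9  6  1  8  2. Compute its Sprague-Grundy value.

Compute the nim-sum pairwise:
4 XOR 9 = 13
13 XOR 6 = 11
11 XOR 1 = 10
10 XOR 8 = 2
2 XOR 2 = 0

0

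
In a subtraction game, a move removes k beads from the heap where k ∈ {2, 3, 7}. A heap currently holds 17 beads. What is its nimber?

Compute g(0), g(1), … for moves {2, 3, 7}:
k:     0  1  2  3  4  5  6  7  8  9 10 11 12 13 14 15 16 17
g(k):  0  0  1  1  2  0  0  1  1  2  0  0  1  1  2  0  0  1
So g(17) = 1.

1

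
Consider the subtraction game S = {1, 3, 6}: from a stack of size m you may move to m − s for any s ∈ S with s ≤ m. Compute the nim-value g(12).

1

Build the Grundy sequence with g(k) = mex{g(k−s) : s ∈ {1, 3, 6}, s ≤ k}:
g(0) = mex{} = 0
g(1) = mex{0} = 1
g(2) = mex{1} = 0
g(3) = mex{0} = 1
g(4) = mex{1} = 0
g(5) = mex{0} = 1
g(6) = mex{0,1} = 2
g(7) = mex{0,1,2} = 3
g(8) = mex{0,1,3} = 2
g(9) = mex{1,2} = 0
g(10) = mex{0,3} = 1
g(11) = mex{1,2} = 0
g(12) = mex{0,2} = 1
So g(12) = 1.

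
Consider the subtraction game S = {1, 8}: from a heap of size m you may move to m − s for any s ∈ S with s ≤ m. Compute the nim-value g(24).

0

Compute g(0), g(1), … for moves {1, 8}:
k:     0  1  2  3  4  5  6  7  8  9 10 11 12 13 14 15 16 17 18 19 20 21 22 23 24
g(k):  0  1  0  1  0  1  0  1  2  0  1  0  1  0  1  0  1  2  0  1  0  1  0  1  0
So g(24) = 0.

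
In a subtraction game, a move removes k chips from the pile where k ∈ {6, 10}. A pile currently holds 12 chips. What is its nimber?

2

Build the Grundy sequence with g(k) = mex{g(k−s) : s ∈ {6, 10}, s ≤ k}:
k:     0  1  2  3  4  5  6  7  8  9 10 11 12
g(k):  0  0  0  0  0  0  1  1  1  1  1  1  2
So g(12) = 2.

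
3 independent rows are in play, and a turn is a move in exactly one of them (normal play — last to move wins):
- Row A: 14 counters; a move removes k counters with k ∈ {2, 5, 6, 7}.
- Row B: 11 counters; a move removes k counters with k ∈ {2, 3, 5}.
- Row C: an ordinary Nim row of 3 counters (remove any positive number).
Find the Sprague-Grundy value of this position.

0

For row A, compute g(0), g(1), … with moves {2, 5, 6, 7}:
g(0) = mex{} = 0
g(1) = mex{} = 0
g(2) = mex{0} = 1
g(3) = mex{0} = 1
g(4) = mex{1} = 0
g(5) = mex{0,1} = 2
g(6) = mex{0} = 1
g(7) = mex{0,1,2} = 3
g(8) = mex{0,1} = 2
g(9) = mex{0,1,3} = 2
g(10) = mex{0,1,2} = 3
g(11) = mex{0,1,2} = 3
g(12) = mex{1,2,3} = 0
g(13) = mex{1,2,3} = 0
g(14) = mex{0,2,3} = 1
So g(14) = 1.
Build the Grundy sequence for row B with g(k) = mex{g(k−s) : s ∈ {2, 3, 5}, s ≤ k}:
k:     0  1  2  3  4  5  6  7  8  9 10 11
g(k):  0  0  1  1  2  2  3  0  0  1  1  2
So g(11) = 2.
Row C is a plain Nim row of size 3, so its Grundy value is 3.
By the Sprague-Grundy theorem, the Grundy value of a sum of independent games is the XOR of the component values.
Combined value = 1 ⊕ 2 ⊕ 3 = 0.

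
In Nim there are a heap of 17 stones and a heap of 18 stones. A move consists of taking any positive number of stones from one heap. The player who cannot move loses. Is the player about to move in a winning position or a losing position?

Compute the nim-sum pairwise:
17 ⊕ 18 = 3
The nim-sum is 3 ≠ 0, so this is an N-position: the player to move can win.

Winning position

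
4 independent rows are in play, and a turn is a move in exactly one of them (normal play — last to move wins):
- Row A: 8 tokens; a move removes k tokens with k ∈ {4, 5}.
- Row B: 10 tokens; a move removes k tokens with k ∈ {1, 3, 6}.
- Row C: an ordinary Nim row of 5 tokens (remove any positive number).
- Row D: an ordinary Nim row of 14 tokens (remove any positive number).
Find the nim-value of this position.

Build the Grundy sequence for row A with g(k) = mex{g(k−s) : s ∈ {4, 5}, s ≤ k}:
k:     0  1  2  3  4  5  6  7  8
g(k):  0  0  0  0  1  1  1  1  2
So g(8) = 2.
Grundy values for row B (subtraction set {1, 3, 6}):
k:     0  1  2  3  4  5  6  7  8  9 10
g(k):  0  1  0  1  0  1  2  3  2  0  1
So g(10) = 1.
Row C is a plain Nim row of size 5, so its Grundy value is 5.
Row D is a plain Nim row of size 14, so its Grundy value is 14.
The value of a disjunctive sum is the nim-sum of the parts.
Combined value = 2 ⊕ 1 ⊕ 5 ⊕ 14 = 8.

8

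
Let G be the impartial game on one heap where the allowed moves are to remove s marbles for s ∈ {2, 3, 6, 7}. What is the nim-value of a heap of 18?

Grundy values for subtraction set {2, 3, 6, 7}:
k:     0  1  2  3  4  5  6  7  8  9 10 11 12 13 14 15 16 17 18
g(k):  0  0  1  1  2  0  3  1  2  0  0  1  1  2  0  3  1  2  0
So g(18) = 0.

0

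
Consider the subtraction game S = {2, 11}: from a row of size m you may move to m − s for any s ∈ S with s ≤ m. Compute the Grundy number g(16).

Grundy values for subtraction set {2, 11}:
k:     0  1  2  3  4  5  6  7  8  9 10 11 12 13 14 15 16
g(k):  0  0  1  1  0  0  1  1  0  0  1  1  2  0  0  1  1
So g(16) = 1.

1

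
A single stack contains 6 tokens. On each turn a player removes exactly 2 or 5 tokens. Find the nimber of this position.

1

Build the Grundy sequence with g(k) = mex{g(k−s) : s ∈ {2, 5}, s ≤ k}:
k:     0  1  2  3  4  5  6
g(k):  0  0  1  1  0  2  1
So g(6) = 1.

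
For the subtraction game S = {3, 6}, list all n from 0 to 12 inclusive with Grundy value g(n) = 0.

0, 1, 2, 9, 10, 11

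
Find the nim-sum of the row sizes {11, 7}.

12

Nim-sum: 11 ^ 7 = 12.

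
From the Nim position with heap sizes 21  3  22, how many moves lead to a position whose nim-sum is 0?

0

Write each in binary and XOR column by column:
  10101  (21)
  00011  (3)
  10110  (22)
  -----
  00000  (0)
The nim-sum is already 0, so every move leaves a nonzero nim-sum — there are no winning moves.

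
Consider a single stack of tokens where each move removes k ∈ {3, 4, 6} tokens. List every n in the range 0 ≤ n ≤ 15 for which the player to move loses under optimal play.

Compute g(0), g(1), … for moves {3, 4, 6}:
k:     0  1  2  3  4  5  6  7  8  9 10 11 12 13 14 15
g(k):  0  0  0  1  1  1  2  2  2  0  0  0  1  1  1  2
The P-positions (g = 0) in 0..15 are 0, 1, 2, 9, 10, 11.

0, 1, 2, 9, 10, 11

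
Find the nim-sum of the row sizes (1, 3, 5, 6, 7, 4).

Nim-sum: 1 ⊕ 3 ⊕ 5 ⊕ 6 ⊕ 7 ⊕ 4 = 2.

2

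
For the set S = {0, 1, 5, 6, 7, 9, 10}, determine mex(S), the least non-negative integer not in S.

The values 0, 1 are all present; 2 is the first non-negative integer missing from the set.

2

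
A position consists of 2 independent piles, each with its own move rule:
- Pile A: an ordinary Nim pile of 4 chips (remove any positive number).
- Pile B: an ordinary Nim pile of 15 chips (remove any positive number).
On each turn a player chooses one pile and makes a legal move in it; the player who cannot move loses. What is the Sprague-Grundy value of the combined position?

Pile A is a plain Nim pile of size 4, so its Grundy value is 4.
Pile B is a plain Nim pile of size 15, so its Grundy value is 15.
The value of a disjunctive sum is the nim-sum of the parts.
Combined value = 4 ⊕ 15 = 11.

11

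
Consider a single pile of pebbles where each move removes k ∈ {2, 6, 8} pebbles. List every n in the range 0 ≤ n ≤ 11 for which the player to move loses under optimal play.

0, 1, 4, 5

Compute g(0), g(1), … for moves {2, 6, 8}:
g(0) = mex{} = 0
g(1) = mex{} = 0
g(2) = mex{0} = 1
g(3) = mex{0} = 1
g(4) = mex{1} = 0
g(5) = mex{1} = 0
g(6) = mex{0} = 1
g(7) = mex{0} = 1
g(8) = mex{0,1} = 2
g(9) = mex{0,1} = 2
g(10) = mex{0,1,2} = 3
g(11) = mex{0,1,2} = 3
The P-positions (g = 0) in 0..11 are 0, 1, 4, 5.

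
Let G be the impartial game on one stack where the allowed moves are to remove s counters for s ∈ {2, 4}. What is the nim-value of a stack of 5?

Compute g(0), g(1), … for moves {2, 4}:
g(0) = mex{} = 0
g(1) = mex{} = 0
g(2) = mex{0} = 1
g(3) = mex{0} = 1
g(4) = mex{0,1} = 2
g(5) = mex{0,1} = 2
So g(5) = 2.

2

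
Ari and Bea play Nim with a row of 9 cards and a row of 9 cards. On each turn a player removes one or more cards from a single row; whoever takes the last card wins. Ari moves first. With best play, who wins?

Bea wins

Compute the nim-sum pairwise:
9 ⊕ 9 = 0
The nim-sum is 0, so this is a P-position: the player to move is in a losing position under optimal play; Ari is about to move from it and so loses — Bea wins.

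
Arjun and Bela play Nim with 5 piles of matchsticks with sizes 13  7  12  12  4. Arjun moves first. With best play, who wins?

Nim-sum: 13 ^ 7 ^ 12 ^ 12 ^ 4 = 14.
The nim-sum is 14 ≠ 0, so this is an N-position: the player to move can win; Arjun has a winning move.

Arjun wins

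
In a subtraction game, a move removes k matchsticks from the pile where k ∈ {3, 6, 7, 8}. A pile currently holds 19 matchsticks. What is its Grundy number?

Grundy values for subtraction set {3, 6, 7, 8}:
k:     0  1  2  3  4  5  6  7  8  9 10 11 12 13 14 15 16 17 18 19
g(k):  0  0  0  1  1  1  2  2  2  3  3  0  0  0  1  1  1  2  2  2
So g(19) = 2.

2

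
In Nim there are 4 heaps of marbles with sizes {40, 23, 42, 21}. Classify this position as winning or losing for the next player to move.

Losing position

Compute the nim-sum pairwise:
40 ⊕ 23 = 63
63 ⊕ 42 = 21
21 ⊕ 21 = 0
The nim-sum is 0, so this is a P-position: the player to move is in a losing position under optimal play.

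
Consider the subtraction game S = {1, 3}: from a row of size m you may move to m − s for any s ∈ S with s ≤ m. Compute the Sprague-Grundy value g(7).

1

Compute g(0), g(1), … for moves {1, 3}:
k:     0  1  2  3  4  5  6  7
g(k):  0  1  0  1  0  1  0  1
So g(7) = 1.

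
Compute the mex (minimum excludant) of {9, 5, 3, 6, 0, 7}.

1

0 is in the set but 1 is not, so the mex is 1.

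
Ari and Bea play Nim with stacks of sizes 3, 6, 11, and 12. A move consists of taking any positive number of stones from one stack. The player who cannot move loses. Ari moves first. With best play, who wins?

Ari wins

Write each in binary and XOR column by column:
  0011  (3)
  0110  (6)
  1011  (11)
  1100  (12)
  ----
  0010  (2)
The nim-sum is 2 ≠ 0, so this is an N-position: the player to move can win; Ari has a winning move.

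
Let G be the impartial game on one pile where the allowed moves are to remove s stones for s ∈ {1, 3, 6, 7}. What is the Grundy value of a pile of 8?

2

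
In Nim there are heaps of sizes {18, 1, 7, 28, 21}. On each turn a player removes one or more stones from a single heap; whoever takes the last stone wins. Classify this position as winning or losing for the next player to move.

Write each in binary and XOR column by column:
  10010  (18)
  00001  (1)
  00111  (7)
  11100  (28)
  10101  (21)
  -----
  11101  (29)
The nim-sum is 29 ≠ 0, so this is an N-position: the player to move can win.

Winning position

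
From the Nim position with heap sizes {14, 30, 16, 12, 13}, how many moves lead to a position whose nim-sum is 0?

Nim-sum: 14 ^ 30 ^ 16 ^ 12 ^ 13 = 1.
The overall nim-sum is X = 1. A heap of size p has a winning move iff p XOR X < p (reduce it to p XOR X).
  14: 14 XOR 1 = 15 ≥ 14 — no move.
  30: 30 XOR 1 = 31 ≥ 30 — no move.
  16: 16 XOR 1 = 17 ≥ 16 — no move.
  12: 12 XOR 1 = 13 ≥ 12 — no move.
  13: 13 XOR 1 = 12 < 13 — winning move (to 12).
That gives 1 winning move.

1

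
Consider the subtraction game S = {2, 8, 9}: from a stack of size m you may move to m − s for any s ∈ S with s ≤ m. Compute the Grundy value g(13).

Compute g(0), g(1), … for moves {2, 8, 9}:
k:     0  1  2  3  4  5  6  7  8  9 10 11 12 13
g(k):  0  0  1  1  0  0  1  1  2  2  3  0  2  1
So g(13) = 1.

1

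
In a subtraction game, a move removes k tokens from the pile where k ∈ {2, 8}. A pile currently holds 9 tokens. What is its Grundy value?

Compute g(0), g(1), … for moves {2, 8}:
g(0) = mex{} = 0
g(1) = mex{} = 0
g(2) = mex{0} = 1
g(3) = mex{0} = 1
g(4) = mex{1} = 0
g(5) = mex{1} = 0
g(6) = mex{0} = 1
g(7) = mex{0} = 1
g(8) = mex{0,1} = 2
g(9) = mex{0,1} = 2
So g(9) = 2.

2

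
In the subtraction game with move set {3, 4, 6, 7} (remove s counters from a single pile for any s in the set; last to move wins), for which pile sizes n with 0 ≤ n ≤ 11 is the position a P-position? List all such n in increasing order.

0, 1, 2, 10, 11

Build the Grundy sequence with g(k) = mex{g(k−s) : s ∈ {3, 4, 6, 7}, s ≤ k}:
k:     0  1  2  3  4  5  6  7  8  9 10 11
g(k):  0  0  0  1  1  1  2  2  2  3  0  0
The P-positions (g = 0) in 0..11 are 0, 1, 2, 10, 11.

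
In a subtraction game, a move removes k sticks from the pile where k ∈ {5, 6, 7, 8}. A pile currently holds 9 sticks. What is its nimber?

Build the Grundy sequence with g(k) = mex{g(k−s) : s ∈ {5, 6, 7, 8}, s ≤ k}:
k:     0  1  2  3  4  5  6  7  8  9
g(k):  0  0  0  0  0  1  1  1  1  1
So g(9) = 1.

1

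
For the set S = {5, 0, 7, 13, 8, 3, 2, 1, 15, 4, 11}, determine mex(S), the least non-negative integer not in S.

6

The values 0, 1, 2, 3, 4, 5 are all present; 6 is the first non-negative integer missing from the set.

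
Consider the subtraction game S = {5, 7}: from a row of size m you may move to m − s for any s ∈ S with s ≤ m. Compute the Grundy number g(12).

0

Grundy values for subtraction set {5, 7}:
g(0) = mex{} = 0
g(1) = mex{} = 0
g(2) = mex{} = 0
g(3) = mex{} = 0
g(4) = mex{} = 0
g(5) = mex{0} = 1
g(6) = mex{0} = 1
g(7) = mex{0} = 1
g(8) = mex{0} = 1
g(9) = mex{0} = 1
g(10) = mex{0,1} = 2
g(11) = mex{0,1} = 2
g(12) = mex{1} = 0
So g(12) = 0.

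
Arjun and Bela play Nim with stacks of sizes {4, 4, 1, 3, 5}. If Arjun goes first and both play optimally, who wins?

Compute the nim-sum pairwise:
4 XOR 4 = 0
0 XOR 1 = 1
1 XOR 3 = 2
2 XOR 5 = 7
The nim-sum is 7 ≠ 0, so this is an N-position: the player to move can win; Arjun has a winning move.

Arjun wins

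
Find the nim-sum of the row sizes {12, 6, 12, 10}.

In binary:
  1100  (12)
  0110  (6)
  1100  (12)
  1010  (10)
  ----
  1100  (12)

12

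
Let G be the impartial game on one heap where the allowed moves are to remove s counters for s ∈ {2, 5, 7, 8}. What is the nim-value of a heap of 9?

Compute g(0), g(1), … for moves {2, 5, 7, 8}:
g(0) = mex{} = 0
g(1) = mex{} = 0
g(2) = mex{0} = 1
g(3) = mex{0} = 1
g(4) = mex{1} = 0
g(5) = mex{0,1} = 2
g(6) = mex{0} = 1
g(7) = mex{0,1,2} = 3
g(8) = mex{0,1} = 2
g(9) = mex{0,1,3} = 2
So g(9) = 2.

2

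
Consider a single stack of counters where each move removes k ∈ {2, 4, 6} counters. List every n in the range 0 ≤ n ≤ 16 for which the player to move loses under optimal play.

0, 1, 8, 9, 16

Compute g(0), g(1), … for moves {2, 4, 6}:
k:     0  1  2  3  4  5  6  7  8  9 10 11 12 13 14 15 16
g(k):  0  0  1  1  2  2  3  3  0  0  1  1  2  2  3  3  0
The P-positions (g = 0) in 0..16 are 0, 1, 8, 9, 16.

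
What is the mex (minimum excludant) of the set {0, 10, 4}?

1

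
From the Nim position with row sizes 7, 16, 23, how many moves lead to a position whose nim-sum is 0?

Compute the nim-sum pairwise:
7 XOR 16 = 23
23 XOR 23 = 0
The nim-sum is already 0, so every move leaves a nonzero nim-sum — there are no winning moves.

0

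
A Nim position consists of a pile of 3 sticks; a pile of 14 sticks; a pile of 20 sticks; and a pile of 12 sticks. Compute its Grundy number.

Compute the nim-sum pairwise:
3 XOR 14 = 13
13 XOR 20 = 25
25 XOR 12 = 21

21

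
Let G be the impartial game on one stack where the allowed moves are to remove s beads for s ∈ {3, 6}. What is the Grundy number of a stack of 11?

Compute g(0), g(1), … for moves {3, 6}:
k:     0  1  2  3  4  5  6  7  8  9 10 11
g(k):  0  0  0  1  1  1  2  2  2  0  0  0
So g(11) = 0.

0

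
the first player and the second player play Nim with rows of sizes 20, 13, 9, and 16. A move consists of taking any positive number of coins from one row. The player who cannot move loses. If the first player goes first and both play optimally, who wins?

the second player wins

Nim-sum: 20 XOR 13 XOR 9 XOR 16 = 0.
The nim-sum is 0, so this is a P-position: the player to move is in a losing position under optimal play; the first player is about to move from it and so loses — the second player wins.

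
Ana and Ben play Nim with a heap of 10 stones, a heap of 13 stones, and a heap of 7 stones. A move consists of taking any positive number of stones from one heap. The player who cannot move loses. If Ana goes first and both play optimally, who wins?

Ben wins

Nim-sum: 10 ⊕ 13 ⊕ 7 = 0.
The nim-sum is 0, so this is a P-position: the player to move is in a losing position under optimal play; Ana is about to move from it and so loses — Ben wins.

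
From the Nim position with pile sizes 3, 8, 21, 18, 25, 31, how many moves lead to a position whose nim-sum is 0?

Nim-sum: 3 XOR 8 XOR 21 XOR 18 XOR 25 XOR 31 = 10.
The overall nim-sum is X = 10. A pile of size p has a winning move iff p XOR X < p (reduce it to p XOR X).
  3: 3 XOR 10 = 9 ≥ 3 — no move.
  8: 8 XOR 10 = 2 < 8 — winning move (to 2).
  21: 21 XOR 10 = 31 ≥ 21 — no move.
  18: 18 XOR 10 = 24 ≥ 18 — no move.
  25: 25 XOR 10 = 19 < 25 — winning move (to 19).
  31: 31 XOR 10 = 21 < 31 — winning move (to 21).
That gives 3 winning moves.

3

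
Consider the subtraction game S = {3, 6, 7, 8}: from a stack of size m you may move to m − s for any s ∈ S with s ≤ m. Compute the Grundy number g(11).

Build the Grundy sequence with g(k) = mex{g(k−s) : s ∈ {3, 6, 7, 8}, s ≤ k}:
k:     0  1  2  3  4  5  6  7  8  9 10 11
g(k):  0  0  0  1  1  1  2  2  2  3  3  0
So g(11) = 0.

0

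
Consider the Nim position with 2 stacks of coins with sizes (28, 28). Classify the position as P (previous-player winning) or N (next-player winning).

P-position

Nim-sum: 28 ^ 28 = 0.
The nim-sum is 0, so this is a P-position: the player to move is in a losing position under optimal play.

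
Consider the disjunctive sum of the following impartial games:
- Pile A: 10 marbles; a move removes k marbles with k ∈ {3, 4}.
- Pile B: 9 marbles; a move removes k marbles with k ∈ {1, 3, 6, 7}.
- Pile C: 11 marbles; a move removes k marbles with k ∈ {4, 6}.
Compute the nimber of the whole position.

2

Grundy values for pile A (subtraction set {3, 4}):
g(0) = mex{} = 0
g(1) = mex{} = 0
g(2) = mex{} = 0
g(3) = mex{0} = 1
g(4) = mex{0} = 1
g(5) = mex{0} = 1
g(6) = mex{0,1} = 2
g(7) = mex{1} = 0
g(8) = mex{1} = 0
g(9) = mex{1,2} = 0
g(10) = mex{0,2} = 1
So g(10) = 1.
Build the Grundy sequence for pile B with g(k) = mex{g(k−s) : s ∈ {1, 3, 6, 7}, s ≤ k}:
g(0) = mex{} = 0
g(1) = mex{0} = 1
g(2) = mex{1} = 0
g(3) = mex{0} = 1
g(4) = mex{1} = 0
g(5) = mex{0} = 1
g(6) = mex{0,1} = 2
g(7) = mex{0,1,2} = 3
g(8) = mex{0,1,3} = 2
g(9) = mex{0,1,2} = 3
So g(9) = 3.
Build the Grundy sequence for pile C with g(k) = mex{g(k−s) : s ∈ {4, 6}, s ≤ k}:
g(0) = mex{} = 0
g(1) = mex{} = 0
g(2) = mex{} = 0
g(3) = mex{} = 0
g(4) = mex{0} = 1
g(5) = mex{0} = 1
g(6) = mex{0} = 1
g(7) = mex{0} = 1
g(8) = mex{0,1} = 2
g(9) = mex{0,1} = 2
g(10) = mex{1} = 0
g(11) = mex{1} = 0
So g(11) = 0.
By the Sprague-Grundy theorem, the Grundy value of a sum of independent games is the XOR of the component values.
Combined value = 1 ⊕ 3 ⊕ 0 = 2.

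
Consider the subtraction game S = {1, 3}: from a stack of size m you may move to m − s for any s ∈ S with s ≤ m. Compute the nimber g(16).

Grundy values for subtraction set {1, 3}:
k:     0  1  2  3  4  5  6  7  8  9 10 11 12 13 14 15 16
g(k):  0  1  0  1  0  1  0  1  0  1  0  1  0  1  0  1  0
So g(16) = 0.

0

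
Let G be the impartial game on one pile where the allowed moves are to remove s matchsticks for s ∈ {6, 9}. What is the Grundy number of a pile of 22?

Grundy values for subtraction set {6, 9}:
k:     0  1  2  3  4  5  6  7  8  9 10 11 12 13 14 15 16 17 18 19 20 21 22
g(k):  0  0  0  0  0  0  1  1  1  1  1  1  2  2  2  0  0  0  0  0  0  1  1
So g(22) = 1.

1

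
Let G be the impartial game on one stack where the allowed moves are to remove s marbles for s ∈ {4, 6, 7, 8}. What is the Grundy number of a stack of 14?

0

Grundy values for subtraction set {4, 6, 7, 8}:
g(0) = mex{} = 0
g(1) = mex{} = 0
g(2) = mex{} = 0
g(3) = mex{} = 0
g(4) = mex{0} = 1
g(5) = mex{0} = 1
g(6) = mex{0} = 1
g(7) = mex{0} = 1
g(8) = mex{0,1} = 2
g(9) = mex{0,1} = 2
g(10) = mex{0,1} = 2
g(11) = mex{0,1} = 2
g(12) = mex{1,2} = 0
g(13) = mex{1,2} = 0
g(14) = mex{1,2} = 0
So g(14) = 0.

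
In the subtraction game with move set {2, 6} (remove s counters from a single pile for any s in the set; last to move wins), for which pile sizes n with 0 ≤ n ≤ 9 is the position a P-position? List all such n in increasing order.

0, 1, 4, 5, 8, 9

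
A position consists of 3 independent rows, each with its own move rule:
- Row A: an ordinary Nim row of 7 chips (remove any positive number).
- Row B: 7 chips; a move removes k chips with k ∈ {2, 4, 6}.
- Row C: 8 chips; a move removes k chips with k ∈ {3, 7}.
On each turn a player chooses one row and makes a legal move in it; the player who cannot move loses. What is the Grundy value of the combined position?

6

Row A is a plain Nim row of size 7, so its Grundy value is 7.
For row B, compute g(0), g(1), … with moves {2, 4, 6}:
k:     0  1  2  3  4  5  6  7
g(k):  0  0  1  1  2  2  3  3
So g(7) = 3.
Build the Grundy sequence for row C with g(k) = mex{g(k−s) : s ∈ {3, 7}, s ≤ k}:
g(0) = mex{} = 0
g(1) = mex{} = 0
g(2) = mex{} = 0
g(3) = mex{0} = 1
g(4) = mex{0} = 1
g(5) = mex{0} = 1
g(6) = mex{1} = 0
g(7) = mex{0,1} = 2
g(8) = mex{0,1} = 2
So g(8) = 2.
The value of a disjunctive sum is the nim-sum of the parts.
Combined value = 7 ⊕ 3 ⊕ 2 = 6.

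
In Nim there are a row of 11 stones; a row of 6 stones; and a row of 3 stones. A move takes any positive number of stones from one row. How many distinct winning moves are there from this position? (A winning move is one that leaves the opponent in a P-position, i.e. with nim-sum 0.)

1

Nim-sum: 11 ^ 6 ^ 3 = 14.
The overall nim-sum is X = 14. A row of size p has a winning move iff p XOR X < p (reduce it to p XOR X).
  11: 11 XOR 14 = 5 < 11 — winning move (to 5).
  6: 6 XOR 14 = 8 ≥ 6 — no move.
  3: 3 XOR 14 = 13 ≥ 3 — no move.
That gives 1 winning move.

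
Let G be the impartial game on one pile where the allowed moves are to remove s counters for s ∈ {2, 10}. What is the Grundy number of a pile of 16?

0

Grundy values for subtraction set {2, 10}:
k:     0  1  2  3  4  5  6  7  8  9 10 11 12 13 14 15 16
g(k):  0  0  1  1  0  0  1  1  0  0  1  1  0  0  1  1  0
So g(16) = 0.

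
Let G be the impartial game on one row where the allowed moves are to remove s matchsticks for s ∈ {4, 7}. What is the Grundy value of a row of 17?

1

Compute g(0), g(1), … for moves {4, 7}:
k:     0  1  2  3  4  5  6  7  8  9 10 11 12 13 14 15 16 17
g(k):  0  0  0  0  1  1  1  1  2  2  2  0  0  0  0  1  1  1
So g(17) = 1.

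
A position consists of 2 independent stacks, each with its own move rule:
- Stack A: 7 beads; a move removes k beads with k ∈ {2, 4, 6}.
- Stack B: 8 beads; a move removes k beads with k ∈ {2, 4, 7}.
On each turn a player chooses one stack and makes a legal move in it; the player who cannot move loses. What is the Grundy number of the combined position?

2

Build the Grundy sequence for stack A with g(k) = mex{g(k−s) : s ∈ {2, 4, 6}, s ≤ k}:
g(0) = mex{} = 0
g(1) = mex{} = 0
g(2) = mex{0} = 1
g(3) = mex{0} = 1
g(4) = mex{0,1} = 2
g(5) = mex{0,1} = 2
g(6) = mex{0,1,2} = 3
g(7) = mex{0,1,2} = 3
So g(7) = 3.
Build the Grundy sequence for stack B with g(k) = mex{g(k−s) : s ∈ {2, 4, 7}, s ≤ k}:
k:     0  1  2  3  4  5  6  7  8
g(k):  0  0  1  1  2  2  0  3  1
So g(8) = 1.
By the Sprague-Grundy theorem, the Grundy value of a sum of independent games is the XOR of the component values.
Combined value = 3 ⊕ 1 = 2.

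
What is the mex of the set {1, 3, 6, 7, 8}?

0 is not in the set, so the mex is 0.

0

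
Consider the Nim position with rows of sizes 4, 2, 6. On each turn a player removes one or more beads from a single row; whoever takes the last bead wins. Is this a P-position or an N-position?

P-position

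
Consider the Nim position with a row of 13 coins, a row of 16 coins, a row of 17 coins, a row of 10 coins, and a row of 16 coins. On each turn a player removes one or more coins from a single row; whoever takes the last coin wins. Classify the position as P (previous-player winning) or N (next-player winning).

Nim-sum: 13 ⊕ 16 ⊕ 17 ⊕ 10 ⊕ 16 = 22.
The nim-sum is 22 ≠ 0, so this is an N-position: the player to move can win.

N-position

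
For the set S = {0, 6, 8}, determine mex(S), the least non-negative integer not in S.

1

0 is in the set but 1 is not, so the mex is 1.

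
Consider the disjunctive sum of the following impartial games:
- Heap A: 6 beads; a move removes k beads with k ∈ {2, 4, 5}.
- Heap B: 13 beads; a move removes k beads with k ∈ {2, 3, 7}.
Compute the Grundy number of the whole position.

2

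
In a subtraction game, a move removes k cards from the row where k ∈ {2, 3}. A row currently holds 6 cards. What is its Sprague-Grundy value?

Grundy values for subtraction set {2, 3}:
k:     0  1  2  3  4  5  6
g(k):  0  0  1  1  2  0  0
So g(6) = 0.

0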